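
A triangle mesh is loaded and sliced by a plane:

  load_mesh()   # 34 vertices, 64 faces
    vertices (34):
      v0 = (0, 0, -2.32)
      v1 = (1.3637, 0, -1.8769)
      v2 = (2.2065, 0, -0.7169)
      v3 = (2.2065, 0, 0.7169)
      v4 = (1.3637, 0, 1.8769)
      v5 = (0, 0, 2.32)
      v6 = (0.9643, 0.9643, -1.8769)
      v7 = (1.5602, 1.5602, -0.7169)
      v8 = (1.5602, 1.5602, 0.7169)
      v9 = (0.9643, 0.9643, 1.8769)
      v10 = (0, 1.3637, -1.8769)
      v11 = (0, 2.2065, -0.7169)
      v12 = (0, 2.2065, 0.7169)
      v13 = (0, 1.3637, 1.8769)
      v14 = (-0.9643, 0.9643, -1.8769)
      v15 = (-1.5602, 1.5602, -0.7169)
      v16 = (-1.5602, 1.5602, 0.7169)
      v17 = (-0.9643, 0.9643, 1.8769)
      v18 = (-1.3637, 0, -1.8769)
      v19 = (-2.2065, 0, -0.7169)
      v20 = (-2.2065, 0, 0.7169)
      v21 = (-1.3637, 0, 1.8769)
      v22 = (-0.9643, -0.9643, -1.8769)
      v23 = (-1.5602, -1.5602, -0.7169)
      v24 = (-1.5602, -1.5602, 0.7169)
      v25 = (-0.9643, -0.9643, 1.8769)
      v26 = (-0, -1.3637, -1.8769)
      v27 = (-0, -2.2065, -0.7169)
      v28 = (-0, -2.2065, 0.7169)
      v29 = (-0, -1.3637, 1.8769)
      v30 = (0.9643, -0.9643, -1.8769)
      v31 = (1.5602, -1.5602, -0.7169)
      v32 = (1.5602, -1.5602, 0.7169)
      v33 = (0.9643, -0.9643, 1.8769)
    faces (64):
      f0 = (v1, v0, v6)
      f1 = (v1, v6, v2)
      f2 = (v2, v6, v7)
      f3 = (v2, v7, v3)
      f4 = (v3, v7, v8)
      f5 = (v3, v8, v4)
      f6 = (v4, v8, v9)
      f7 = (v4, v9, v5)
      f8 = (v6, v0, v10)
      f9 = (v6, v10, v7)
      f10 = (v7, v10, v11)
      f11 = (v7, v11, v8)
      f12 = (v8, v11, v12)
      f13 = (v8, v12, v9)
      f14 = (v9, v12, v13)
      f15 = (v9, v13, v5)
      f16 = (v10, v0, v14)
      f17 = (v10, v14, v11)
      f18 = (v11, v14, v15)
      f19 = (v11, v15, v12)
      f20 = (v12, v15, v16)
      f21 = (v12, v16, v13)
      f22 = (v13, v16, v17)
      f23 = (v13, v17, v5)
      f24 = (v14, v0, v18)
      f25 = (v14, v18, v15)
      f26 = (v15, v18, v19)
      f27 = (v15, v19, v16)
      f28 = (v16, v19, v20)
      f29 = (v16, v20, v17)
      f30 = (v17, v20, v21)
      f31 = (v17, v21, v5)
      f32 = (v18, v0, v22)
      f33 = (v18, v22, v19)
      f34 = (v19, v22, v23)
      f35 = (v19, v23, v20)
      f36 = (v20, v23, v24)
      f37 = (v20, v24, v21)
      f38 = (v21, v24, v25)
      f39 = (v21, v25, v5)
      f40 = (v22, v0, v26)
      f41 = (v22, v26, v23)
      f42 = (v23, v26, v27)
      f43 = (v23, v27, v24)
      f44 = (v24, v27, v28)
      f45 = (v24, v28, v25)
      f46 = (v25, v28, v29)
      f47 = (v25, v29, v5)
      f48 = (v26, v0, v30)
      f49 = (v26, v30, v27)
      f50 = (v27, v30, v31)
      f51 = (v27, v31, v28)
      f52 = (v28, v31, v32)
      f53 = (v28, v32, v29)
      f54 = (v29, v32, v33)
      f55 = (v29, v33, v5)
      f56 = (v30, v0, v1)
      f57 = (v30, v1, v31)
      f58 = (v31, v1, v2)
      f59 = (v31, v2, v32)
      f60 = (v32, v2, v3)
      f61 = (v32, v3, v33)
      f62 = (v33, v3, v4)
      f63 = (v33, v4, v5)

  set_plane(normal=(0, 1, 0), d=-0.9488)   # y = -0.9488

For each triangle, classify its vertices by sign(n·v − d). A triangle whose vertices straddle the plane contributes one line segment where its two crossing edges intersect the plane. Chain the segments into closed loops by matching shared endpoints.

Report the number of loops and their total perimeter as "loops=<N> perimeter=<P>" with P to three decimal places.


Straddling triangles (20 of 64):
  (v18,v0,v22) [++-] → (-0.9488, -0.9488, -1.88402)–(-0.97072, -0.9488, -1.8769)  len=0.0230
  (v18,v22,v19) [+-+] → (-0.97072, -0.9488, -1.8769)–(-0.984267, -0.9488, -1.85825)  len=0.0230
  (v19,v22,v23) [+--] → (-0.984267, -0.9488, -1.85825)–(-1.81347, -0.9488, -0.7169)  len=1.4108
  (v19,v23,v20) [+-+] → (-1.81347, -0.9488, -0.7169)–(-1.81347, -0.9488, -0.155033)  len=0.5619
  (v20,v23,v24) [+--] → (-1.81347, -0.9488, -0.155033)–(-1.81347, -0.9488, 0.7169)  len=0.8719
  (v20,v24,v21) [+-+] → (-1.81347, -0.9488, 0.7169)–(-1.4832, -0.9488, 1.17147)  len=0.5619
  (v21,v24,v25) [+--] → (-1.4832, -0.9488, 1.17147)–(-0.97072, -0.9488, 1.8769)  len=0.8719
  (v21,v25,v5) [+-+] → (-0.97072, -0.9488, 1.8769)–(-0.9488, -0.9488, 1.88402)  len=0.0230
  (v22,v0,v26) [-+-] → (-0.9488, -0.9488, -1.88402)–(0, -0.9488, -2.01171)  len=0.9574
  (v25,v29,v5) [--+] → (0, -0.9488, 2.01171)–(-0.9488, -0.9488, 1.88402)  len=0.9574
  (v26,v0,v30) [-+-] → (0, -0.9488, -2.01171)–(0.9488, -0.9488, -1.88402)  len=0.9574
  (v29,v33,v5) [--+] → (0.9488, -0.9488, 1.88402)–(0, -0.9488, 2.01171)  len=0.9574
  (v30,v0,v1) [-++] → (0.9488, -0.9488, -1.88402)–(0.97072, -0.9488, -1.8769)  len=0.0230
  (v30,v1,v31) [-+-] → (0.97072, -0.9488, -1.8769)–(1.4832, -0.9488, -1.17147)  len=0.8719
  (v31,v1,v2) [-++] → (1.4832, -0.9488, -1.17147)–(1.81347, -0.9488, -0.7169)  len=0.5619
  (v31,v2,v32) [-+-] → (1.81347, -0.9488, -0.7169)–(1.81347, -0.9488, 0.155033)  len=0.8719
  (v32,v2,v3) [-++] → (1.81347, -0.9488, 0.155033)–(1.81347, -0.9488, 0.7169)  len=0.5619
  (v32,v3,v33) [-+-] → (1.81347, -0.9488, 0.7169)–(0.984267, -0.9488, 1.85825)  len=1.4108
  (v33,v3,v4) [-++] → (0.984267, -0.9488, 1.85825)–(0.97072, -0.9488, 1.8769)  len=0.0230
  (v33,v4,v5) [-++] → (0.97072, -0.9488, 1.8769)–(0.9488, -0.9488, 1.88402)  len=0.0230

Chained into 1 loop(s):
  loop 1: 20 segments, perimeter = 12.5245
Total perimeter = 12.524

loops=1 perimeter=12.524


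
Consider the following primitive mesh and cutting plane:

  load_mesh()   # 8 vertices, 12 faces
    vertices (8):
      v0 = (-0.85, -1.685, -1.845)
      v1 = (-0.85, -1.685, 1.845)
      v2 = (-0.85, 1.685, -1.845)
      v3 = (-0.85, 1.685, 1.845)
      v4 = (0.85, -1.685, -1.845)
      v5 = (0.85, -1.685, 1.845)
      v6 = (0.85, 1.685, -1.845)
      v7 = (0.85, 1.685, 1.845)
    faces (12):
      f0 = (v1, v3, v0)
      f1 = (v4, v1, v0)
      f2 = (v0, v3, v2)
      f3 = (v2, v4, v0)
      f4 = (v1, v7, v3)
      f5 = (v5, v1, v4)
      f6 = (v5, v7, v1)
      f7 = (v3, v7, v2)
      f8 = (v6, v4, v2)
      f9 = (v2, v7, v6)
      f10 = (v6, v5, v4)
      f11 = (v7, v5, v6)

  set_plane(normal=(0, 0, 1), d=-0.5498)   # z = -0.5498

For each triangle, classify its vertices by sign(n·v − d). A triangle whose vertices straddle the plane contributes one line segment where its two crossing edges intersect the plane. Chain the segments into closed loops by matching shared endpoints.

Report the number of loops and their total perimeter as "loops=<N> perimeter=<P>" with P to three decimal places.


loops=1 perimeter=10.140

Straddling triangles (8 of 12):
  (v1,v3,v0) [++-] → (-0.85, -0.502121, -0.5498)–(-0.85, -1.685, -0.5498)  len=1.1829
  (v4,v1,v0) [-+-] → (0.253295, -1.685, -0.5498)–(-0.85, -1.685, -0.5498)  len=1.1033
  (v0,v3,v2) [-+-] → (-0.85, -0.502121, -0.5498)–(-0.85, 1.685, -0.5498)  len=2.1871
  (v5,v1,v4) [++-] → (0.253295, -1.685, -0.5498)–(0.85, -1.685, -0.5498)  len=0.5967
  (v3,v7,v2) [++-] → (-0.253295, 1.685, -0.5498)–(-0.85, 1.685, -0.5498)  len=0.5967
  (v2,v7,v6) [-+-] → (-0.253295, 1.685, -0.5498)–(0.85, 1.685, -0.5498)  len=1.1033
  (v6,v5,v4) [-+-] → (0.85, 0.502121, -0.5498)–(0.85, -1.685, -0.5498)  len=2.1871
  (v7,v5,v6) [++-] → (0.85, 0.502121, -0.5498)–(0.85, 1.685, -0.5498)  len=1.1829

Chained into 1 loop(s):
  loop 1: 8 segments, perimeter = 10.1400
Total perimeter = 10.140


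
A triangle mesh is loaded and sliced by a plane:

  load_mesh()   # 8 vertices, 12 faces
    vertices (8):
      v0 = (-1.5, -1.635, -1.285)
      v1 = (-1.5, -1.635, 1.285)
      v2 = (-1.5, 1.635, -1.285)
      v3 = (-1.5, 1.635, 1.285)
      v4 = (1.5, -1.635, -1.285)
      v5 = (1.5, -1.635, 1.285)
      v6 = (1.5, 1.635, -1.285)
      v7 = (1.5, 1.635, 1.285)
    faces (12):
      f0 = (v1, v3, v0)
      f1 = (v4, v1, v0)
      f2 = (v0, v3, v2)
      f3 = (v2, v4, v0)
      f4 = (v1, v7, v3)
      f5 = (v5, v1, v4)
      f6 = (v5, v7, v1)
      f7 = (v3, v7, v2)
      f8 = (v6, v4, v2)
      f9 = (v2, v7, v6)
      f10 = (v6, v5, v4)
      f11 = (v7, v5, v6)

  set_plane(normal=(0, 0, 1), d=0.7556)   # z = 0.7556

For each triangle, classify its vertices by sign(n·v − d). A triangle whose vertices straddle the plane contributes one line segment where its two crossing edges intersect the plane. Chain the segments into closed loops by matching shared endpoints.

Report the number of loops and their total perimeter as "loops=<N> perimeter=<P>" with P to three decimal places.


Straddling triangles (8 of 12):
  (v1,v3,v0) [++-] → (-1.5, 0.961405, 0.7556)–(-1.5, -1.635, 0.7556)  len=2.5964
  (v4,v1,v0) [-+-] → (-0.882023, -1.635, 0.7556)–(-1.5, -1.635, 0.7556)  len=0.6180
  (v0,v3,v2) [-+-] → (-1.5, 0.961405, 0.7556)–(-1.5, 1.635, 0.7556)  len=0.6736
  (v5,v1,v4) [++-] → (-0.882023, -1.635, 0.7556)–(1.5, -1.635, 0.7556)  len=2.3820
  (v3,v7,v2) [++-] → (0.882023, 1.635, 0.7556)–(-1.5, 1.635, 0.7556)  len=2.3820
  (v2,v7,v6) [-+-] → (0.882023, 1.635, 0.7556)–(1.5, 1.635, 0.7556)  len=0.6180
  (v6,v5,v4) [-+-] → (1.5, -0.961405, 0.7556)–(1.5, -1.635, 0.7556)  len=0.6736
  (v7,v5,v6) [++-] → (1.5, -0.961405, 0.7556)–(1.5, 1.635, 0.7556)  len=2.5964

Chained into 1 loop(s):
  loop 1: 8 segments, perimeter = 12.5400
Total perimeter = 12.540

loops=1 perimeter=12.540


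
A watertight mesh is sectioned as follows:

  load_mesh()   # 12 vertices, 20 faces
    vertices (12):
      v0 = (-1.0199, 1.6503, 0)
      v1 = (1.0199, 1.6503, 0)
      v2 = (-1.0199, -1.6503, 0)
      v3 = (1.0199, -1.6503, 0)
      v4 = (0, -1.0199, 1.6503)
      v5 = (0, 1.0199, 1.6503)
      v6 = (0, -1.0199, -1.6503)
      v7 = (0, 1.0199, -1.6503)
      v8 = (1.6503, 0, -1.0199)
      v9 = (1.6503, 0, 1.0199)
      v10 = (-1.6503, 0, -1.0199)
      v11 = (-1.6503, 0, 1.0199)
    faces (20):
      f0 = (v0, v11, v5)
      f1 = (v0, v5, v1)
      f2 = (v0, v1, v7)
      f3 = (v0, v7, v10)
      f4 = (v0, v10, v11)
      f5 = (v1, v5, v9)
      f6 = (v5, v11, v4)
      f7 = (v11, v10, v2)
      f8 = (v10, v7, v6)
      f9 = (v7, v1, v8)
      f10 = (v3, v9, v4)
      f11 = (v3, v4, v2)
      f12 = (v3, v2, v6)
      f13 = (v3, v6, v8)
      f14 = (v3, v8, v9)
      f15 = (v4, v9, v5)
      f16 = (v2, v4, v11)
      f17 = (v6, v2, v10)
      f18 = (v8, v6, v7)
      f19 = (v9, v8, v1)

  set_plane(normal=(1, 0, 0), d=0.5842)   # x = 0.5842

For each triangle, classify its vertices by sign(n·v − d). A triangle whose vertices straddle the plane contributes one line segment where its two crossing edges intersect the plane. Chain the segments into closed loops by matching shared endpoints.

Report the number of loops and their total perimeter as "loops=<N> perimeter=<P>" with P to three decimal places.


Straddling triangles (10 of 20):
  (v0,v5,v1) [--+] → (0.5842, 1.38099, 0.705006)–(0.5842, 1.6503, 0)  len=0.7547
  (v0,v1,v7) [-+-] → (0.5842, 1.6503, 0)–(0.5842, 1.38099, -0.705006)  len=0.7547
  (v1,v5,v9) [+-+] → (0.5842, 1.38099, 0.705006)–(0.5842, 0.658859, 1.42714)  len=1.0213
  (v7,v1,v8) [-++] → (0.5842, 1.38099, -0.705006)–(0.5842, 0.658859, -1.42714)  len=1.0213
  (v3,v9,v4) [++-] → (0.5842, -0.658859, 1.42714)–(0.5842, -1.38099, 0.705006)  len=1.0213
  (v3,v4,v2) [+--] → (0.5842, -1.38099, 0.705006)–(0.5842, -1.6503, 0)  len=0.7547
  (v3,v2,v6) [+--] → (0.5842, -1.6503, 0)–(0.5842, -1.38099, -0.705006)  len=0.7547
  (v3,v6,v8) [+-+] → (0.5842, -1.38099, -0.705006)–(0.5842, -0.658859, -1.42714)  len=1.0213
  (v4,v9,v5) [-+-] → (0.5842, -0.658859, 1.42714)–(0.5842, 0.658859, 1.42714)  len=1.3177
  (v8,v6,v7) [+--] → (0.5842, -0.658859, -1.42714)–(0.5842, 0.658859, -1.42714)  len=1.3177

Chained into 1 loop(s):
  loop 1: 10 segments, perimeter = 9.7392
Total perimeter = 9.739

loops=1 perimeter=9.739


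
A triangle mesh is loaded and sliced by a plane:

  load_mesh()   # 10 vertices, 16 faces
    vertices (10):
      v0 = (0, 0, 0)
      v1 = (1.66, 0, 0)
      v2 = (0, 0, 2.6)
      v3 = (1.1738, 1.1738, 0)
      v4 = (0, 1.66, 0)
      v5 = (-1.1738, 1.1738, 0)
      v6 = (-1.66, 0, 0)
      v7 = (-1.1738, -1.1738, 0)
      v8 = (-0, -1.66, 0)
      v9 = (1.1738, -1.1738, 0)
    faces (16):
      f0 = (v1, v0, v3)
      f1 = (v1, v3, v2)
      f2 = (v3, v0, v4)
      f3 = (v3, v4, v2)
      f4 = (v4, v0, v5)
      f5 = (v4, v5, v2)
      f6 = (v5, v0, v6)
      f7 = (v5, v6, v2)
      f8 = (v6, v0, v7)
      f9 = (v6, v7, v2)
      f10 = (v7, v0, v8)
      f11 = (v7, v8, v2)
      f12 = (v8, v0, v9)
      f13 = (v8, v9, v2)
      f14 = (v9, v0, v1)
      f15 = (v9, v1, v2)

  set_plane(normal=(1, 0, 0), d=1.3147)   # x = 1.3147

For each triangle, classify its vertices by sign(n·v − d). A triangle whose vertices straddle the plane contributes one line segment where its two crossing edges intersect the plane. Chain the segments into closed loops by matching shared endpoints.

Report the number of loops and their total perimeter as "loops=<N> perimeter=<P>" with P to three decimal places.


Straddling triangles (4 of 16):
  (v1,v0,v3) [+--] → (1.3147, 0, 0)–(1.3147, 0.833635, 0)  len=0.8336
  (v1,v3,v2) [+--] → (1.3147, 0.833635, 0)–(1.3147, 0, 0.540831)  len=0.9937
  (v9,v0,v1) [--+] → (1.3147, 0, 0)–(1.3147, -0.833635, 0)  len=0.8336
  (v9,v1,v2) [-+-] → (1.3147, -0.833635, 0)–(1.3147, 0, 0.540831)  len=0.9937

Chained into 1 loop(s):
  loop 1: 4 segments, perimeter = 3.6547
Total perimeter = 3.655

loops=1 perimeter=3.655


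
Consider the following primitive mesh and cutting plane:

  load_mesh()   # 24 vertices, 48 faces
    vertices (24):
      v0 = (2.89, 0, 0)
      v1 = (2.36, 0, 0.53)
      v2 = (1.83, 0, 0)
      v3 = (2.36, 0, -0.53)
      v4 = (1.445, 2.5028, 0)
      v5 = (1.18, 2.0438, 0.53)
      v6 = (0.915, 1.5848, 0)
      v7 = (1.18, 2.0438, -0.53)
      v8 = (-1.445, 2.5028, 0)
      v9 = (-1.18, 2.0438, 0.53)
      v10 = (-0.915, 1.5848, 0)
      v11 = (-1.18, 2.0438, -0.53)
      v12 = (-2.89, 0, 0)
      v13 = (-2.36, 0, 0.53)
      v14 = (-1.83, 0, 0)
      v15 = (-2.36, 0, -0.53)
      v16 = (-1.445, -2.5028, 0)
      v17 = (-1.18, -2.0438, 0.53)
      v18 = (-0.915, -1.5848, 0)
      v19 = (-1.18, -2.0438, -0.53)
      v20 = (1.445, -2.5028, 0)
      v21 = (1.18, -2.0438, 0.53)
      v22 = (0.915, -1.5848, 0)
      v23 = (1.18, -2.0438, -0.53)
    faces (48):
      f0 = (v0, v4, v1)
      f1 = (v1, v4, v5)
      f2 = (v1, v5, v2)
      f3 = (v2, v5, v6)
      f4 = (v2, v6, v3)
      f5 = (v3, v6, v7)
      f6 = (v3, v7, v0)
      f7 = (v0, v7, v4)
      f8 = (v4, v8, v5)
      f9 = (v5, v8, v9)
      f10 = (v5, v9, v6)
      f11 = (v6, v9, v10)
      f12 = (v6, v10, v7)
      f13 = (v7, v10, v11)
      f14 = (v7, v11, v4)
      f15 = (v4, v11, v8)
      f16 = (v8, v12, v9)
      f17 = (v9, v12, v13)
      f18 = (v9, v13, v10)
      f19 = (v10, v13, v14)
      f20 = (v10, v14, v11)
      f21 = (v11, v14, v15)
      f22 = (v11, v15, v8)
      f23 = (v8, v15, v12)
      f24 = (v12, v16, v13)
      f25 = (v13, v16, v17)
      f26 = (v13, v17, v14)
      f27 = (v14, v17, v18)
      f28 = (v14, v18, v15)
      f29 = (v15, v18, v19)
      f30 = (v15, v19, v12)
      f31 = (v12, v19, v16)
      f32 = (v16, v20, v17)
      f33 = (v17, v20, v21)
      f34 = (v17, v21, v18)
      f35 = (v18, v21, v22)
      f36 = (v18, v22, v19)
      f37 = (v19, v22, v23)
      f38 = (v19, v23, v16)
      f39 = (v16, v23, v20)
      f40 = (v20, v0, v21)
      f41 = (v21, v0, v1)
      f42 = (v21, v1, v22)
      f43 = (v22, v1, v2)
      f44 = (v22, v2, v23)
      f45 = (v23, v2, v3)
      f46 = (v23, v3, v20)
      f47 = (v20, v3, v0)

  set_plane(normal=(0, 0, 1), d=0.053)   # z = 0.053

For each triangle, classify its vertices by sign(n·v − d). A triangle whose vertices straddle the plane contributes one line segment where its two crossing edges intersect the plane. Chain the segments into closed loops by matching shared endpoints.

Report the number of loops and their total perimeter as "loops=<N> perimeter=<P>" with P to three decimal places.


loops=2 perimeter=28.320

Straddling triangles (24 of 48):
  (v0,v4,v1) [--+] → (1.5365, 2.25252, 0.053)–(2.837, 0, 0.053)  len=2.6010
  (v1,v4,v5) [+-+] → (1.5365, 2.25252, 0.053)–(1.4185, 2.4569, 0.053)  len=0.2360
  (v1,v5,v2) [++-] → (1.765, 0.20438, 0.053)–(1.883, 0, 0.053)  len=0.2360
  (v2,v5,v6) [-+-] → (1.765, 0.20438, 0.053)–(0.9415, 1.6307, 0.053)  len=1.6470
  (v4,v8,v5) [--+] → (-1.1825, 2.4569, 0.053)–(1.4185, 2.4569, 0.053)  len=2.6010
  (v5,v8,v9) [+-+] → (-1.1825, 2.4569, 0.053)–(-1.4185, 2.4569, 0.053)  len=0.2360
  (v5,v9,v6) [++-] → (0.7055, 1.6307, 0.053)–(0.9415, 1.6307, 0.053)  len=0.2360
  (v6,v9,v10) [-+-] → (0.7055, 1.6307, 0.053)–(-0.9415, 1.6307, 0.053)  len=1.6470
  (v8,v12,v9) [--+] → (-2.719, 0.20438, 0.053)–(-1.4185, 2.4569, 0.053)  len=2.6010
  (v9,v12,v13) [+-+] → (-2.719, 0.20438, 0.053)–(-2.837, 0, 0.053)  len=0.2360
  (v9,v13,v10) [++-] → (-1.0595, 1.42632, 0.053)–(-0.9415, 1.6307, 0.053)  len=0.2360
  (v10,v13,v14) [-+-] → (-1.0595, 1.42632, 0.053)–(-1.883, 0, 0.053)  len=1.6470
  (v12,v16,v13) [--+] → (-1.5365, -2.25252, 0.053)–(-2.837, 0, 0.053)  len=2.6010
  (v13,v16,v17) [+-+] → (-1.5365, -2.25252, 0.053)–(-1.4185, -2.4569, 0.053)  len=0.2360
  (v13,v17,v14) [++-] → (-1.765, -0.20438, 0.053)–(-1.883, 0, 0.053)  len=0.2360
  (v14,v17,v18) [-+-] → (-1.765, -0.20438, 0.053)–(-0.9415, -1.6307, 0.053)  len=1.6470
  (v16,v20,v17) [--+] → (1.1825, -2.4569, 0.053)–(-1.4185, -2.4569, 0.053)  len=2.6010
  (v17,v20,v21) [+-+] → (1.1825, -2.4569, 0.053)–(1.4185, -2.4569, 0.053)  len=0.2360
  (v17,v21,v18) [++-] → (-0.7055, -1.6307, 0.053)–(-0.9415, -1.6307, 0.053)  len=0.2360
  (v18,v21,v22) [-+-] → (-0.7055, -1.6307, 0.053)–(0.9415, -1.6307, 0.053)  len=1.6470
  (v20,v0,v21) [--+] → (2.719, -0.20438, 0.053)–(1.4185, -2.4569, 0.053)  len=2.6010
  (v21,v0,v1) [+-+] → (2.719, -0.20438, 0.053)–(2.837, 0, 0.053)  len=0.2360
  (v21,v1,v22) [++-] → (1.0595, -1.42632, 0.053)–(0.9415, -1.6307, 0.053)  len=0.2360
  (v22,v1,v2) [-+-] → (1.0595, -1.42632, 0.053)–(1.883, 0, 0.053)  len=1.6470

Chained into 2 loop(s):
  loop 1: 12 segments, perimeter = 17.0220
  loop 2: 12 segments, perimeter = 11.2979
Total perimeter = 28.320


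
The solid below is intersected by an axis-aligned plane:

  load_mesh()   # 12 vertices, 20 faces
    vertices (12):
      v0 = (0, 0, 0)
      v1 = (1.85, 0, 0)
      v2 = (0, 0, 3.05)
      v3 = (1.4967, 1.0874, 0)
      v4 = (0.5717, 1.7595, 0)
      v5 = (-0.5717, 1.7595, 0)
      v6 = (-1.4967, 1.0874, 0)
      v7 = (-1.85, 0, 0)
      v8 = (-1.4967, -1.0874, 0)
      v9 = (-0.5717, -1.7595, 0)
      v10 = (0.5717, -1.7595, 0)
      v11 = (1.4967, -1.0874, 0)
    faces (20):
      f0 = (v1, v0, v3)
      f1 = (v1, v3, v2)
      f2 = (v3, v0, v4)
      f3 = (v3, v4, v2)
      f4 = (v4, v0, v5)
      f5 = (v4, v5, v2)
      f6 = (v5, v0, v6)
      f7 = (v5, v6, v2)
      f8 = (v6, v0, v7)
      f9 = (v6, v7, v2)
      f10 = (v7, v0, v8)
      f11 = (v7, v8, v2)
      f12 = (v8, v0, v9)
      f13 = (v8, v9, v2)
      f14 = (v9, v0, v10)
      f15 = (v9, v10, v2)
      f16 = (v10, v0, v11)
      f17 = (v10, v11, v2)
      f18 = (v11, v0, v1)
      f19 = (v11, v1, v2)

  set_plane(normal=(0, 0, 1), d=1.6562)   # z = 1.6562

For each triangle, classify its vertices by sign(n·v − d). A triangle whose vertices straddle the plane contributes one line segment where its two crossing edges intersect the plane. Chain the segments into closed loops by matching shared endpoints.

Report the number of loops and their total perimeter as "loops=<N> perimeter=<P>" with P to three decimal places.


Straddling triangles (10 of 20):
  (v1,v3,v2) [--+] → (0.683967, 0.496924, 1.6562)–(0.84542, 0, 1.6562)  len=0.5225
  (v3,v4,v2) [--+] → (0.261258, 0.804063, 1.6562)–(0.683967, 0.496924, 1.6562)  len=0.5225
  (v4,v5,v2) [--+] → (-0.261258, 0.804063, 1.6562)–(0.261258, 0.804063, 1.6562)  len=0.5225
  (v5,v6,v2) [--+] → (-0.683967, 0.496924, 1.6562)–(-0.261258, 0.804063, 1.6562)  len=0.5225
  (v6,v7,v2) [--+] → (-0.84542, 0, 1.6562)–(-0.683967, 0.496924, 1.6562)  len=0.5225
  (v7,v8,v2) [--+] → (-0.683967, -0.496924, 1.6562)–(-0.84542, 0, 1.6562)  len=0.5225
  (v8,v9,v2) [--+] → (-0.261258, -0.804063, 1.6562)–(-0.683967, -0.496924, 1.6562)  len=0.5225
  (v9,v10,v2) [--+] → (0.261258, -0.804063, 1.6562)–(-0.261258, -0.804063, 1.6562)  len=0.5225
  (v10,v11,v2) [--+] → (0.683967, -0.496924, 1.6562)–(0.261258, -0.804063, 1.6562)  len=0.5225
  (v11,v1,v2) [--+] → (0.84542, 0, 1.6562)–(0.683967, -0.496924, 1.6562)  len=0.5225

Chained into 1 loop(s):
  loop 1: 10 segments, perimeter = 5.2251
Total perimeter = 5.225

loops=1 perimeter=5.225


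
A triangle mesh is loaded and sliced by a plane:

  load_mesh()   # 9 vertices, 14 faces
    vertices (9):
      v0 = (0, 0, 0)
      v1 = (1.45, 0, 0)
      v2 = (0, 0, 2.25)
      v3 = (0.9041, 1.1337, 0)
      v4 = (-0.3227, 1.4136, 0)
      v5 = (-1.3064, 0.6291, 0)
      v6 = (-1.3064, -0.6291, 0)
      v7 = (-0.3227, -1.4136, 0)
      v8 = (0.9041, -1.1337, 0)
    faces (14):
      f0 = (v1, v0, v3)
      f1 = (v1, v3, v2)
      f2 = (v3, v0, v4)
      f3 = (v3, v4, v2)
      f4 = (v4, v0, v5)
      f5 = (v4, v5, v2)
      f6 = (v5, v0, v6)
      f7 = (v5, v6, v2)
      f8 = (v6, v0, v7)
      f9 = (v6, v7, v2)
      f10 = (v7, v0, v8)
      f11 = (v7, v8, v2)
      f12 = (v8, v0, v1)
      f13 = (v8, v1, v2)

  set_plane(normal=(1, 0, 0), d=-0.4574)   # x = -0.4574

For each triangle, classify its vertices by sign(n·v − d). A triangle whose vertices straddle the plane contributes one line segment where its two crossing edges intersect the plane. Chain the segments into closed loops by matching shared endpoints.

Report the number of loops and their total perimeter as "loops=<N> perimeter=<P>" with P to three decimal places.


loops=1 perimeter=6.696

Straddling triangles (6 of 14):
  (v4,v0,v5) [++-] → (-0.4574, 0.220262, 0)–(-0.4574, 1.30618, 0)  len=1.0859
  (v4,v5,v2) [+-+] → (-0.4574, 1.30618, 0)–(-0.4574, 0.220262, 1.46222)  len=1.8213
  (v5,v0,v6) [-+-] → (-0.4574, 0.220262, 0)–(-0.4574, -0.220262, 0)  len=0.4405
  (v5,v6,v2) [--+] → (-0.4574, -0.220262, 1.46222)–(-0.4574, 0.220262, 1.46222)  len=0.4405
  (v6,v0,v7) [-++] → (-0.4574, -0.220262, 0)–(-0.4574, -1.30618, 0)  len=1.0859
  (v6,v7,v2) [-++] → (-0.4574, -1.30618, 0)–(-0.4574, -0.220262, 1.46222)  len=1.8213

Chained into 1 loop(s):
  loop 1: 6 segments, perimeter = 6.6956
Total perimeter = 6.696


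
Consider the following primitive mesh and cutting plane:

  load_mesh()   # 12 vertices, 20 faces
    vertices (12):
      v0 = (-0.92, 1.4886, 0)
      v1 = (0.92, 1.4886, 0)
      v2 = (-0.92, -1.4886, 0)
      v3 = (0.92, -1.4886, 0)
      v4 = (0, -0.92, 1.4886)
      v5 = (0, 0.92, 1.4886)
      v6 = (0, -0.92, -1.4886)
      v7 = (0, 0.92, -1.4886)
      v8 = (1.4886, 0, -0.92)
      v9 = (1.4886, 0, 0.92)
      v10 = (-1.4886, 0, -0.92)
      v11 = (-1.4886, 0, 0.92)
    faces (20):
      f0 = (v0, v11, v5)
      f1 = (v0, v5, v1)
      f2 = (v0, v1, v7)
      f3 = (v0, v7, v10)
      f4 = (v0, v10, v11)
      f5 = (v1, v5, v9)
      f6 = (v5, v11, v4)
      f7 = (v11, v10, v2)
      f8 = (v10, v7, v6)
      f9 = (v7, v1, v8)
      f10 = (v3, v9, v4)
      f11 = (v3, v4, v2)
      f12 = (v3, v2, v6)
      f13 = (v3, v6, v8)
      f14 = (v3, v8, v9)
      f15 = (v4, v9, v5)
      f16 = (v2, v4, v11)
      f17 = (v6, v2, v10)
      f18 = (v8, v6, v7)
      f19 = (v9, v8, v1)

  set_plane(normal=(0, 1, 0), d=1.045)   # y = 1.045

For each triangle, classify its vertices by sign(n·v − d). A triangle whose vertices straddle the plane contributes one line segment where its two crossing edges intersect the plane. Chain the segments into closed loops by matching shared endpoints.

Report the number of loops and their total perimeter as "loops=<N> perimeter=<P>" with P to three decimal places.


Straddling triangles (8 of 20):
  (v0,v11,v5) [+--] → (-1.08944, 1.045, 0.274158)–(-0.202251, 1.045, 1.16135)  len=1.2547
  (v0,v5,v1) [+-+] → (-0.202251, 1.045, 1.16135)–(0.202251, 1.045, 1.16135)  len=0.4045
  (v0,v1,v7) [++-] → (0.202251, 1.045, -1.16135)–(-0.202251, 1.045, -1.16135)  len=0.4045
  (v0,v7,v10) [+--] → (-0.202251, 1.045, -1.16135)–(-1.08944, 1.045, -0.274158)  len=1.2547
  (v0,v10,v11) [+--] → (-1.08944, 1.045, -0.274158)–(-1.08944, 1.045, 0.274158)  len=0.5483
  (v1,v5,v9) [+--] → (0.202251, 1.045, 1.16135)–(1.08944, 1.045, 0.274158)  len=1.2547
  (v7,v1,v8) [-+-] → (0.202251, 1.045, -1.16135)–(1.08944, 1.045, -0.274158)  len=1.2547
  (v9,v8,v1) [--+] → (1.08944, 1.045, -0.274158)–(1.08944, 1.045, 0.274158)  len=0.5483

Chained into 1 loop(s):
  loop 1: 8 segments, perimeter = 6.9243
Total perimeter = 6.924

loops=1 perimeter=6.924


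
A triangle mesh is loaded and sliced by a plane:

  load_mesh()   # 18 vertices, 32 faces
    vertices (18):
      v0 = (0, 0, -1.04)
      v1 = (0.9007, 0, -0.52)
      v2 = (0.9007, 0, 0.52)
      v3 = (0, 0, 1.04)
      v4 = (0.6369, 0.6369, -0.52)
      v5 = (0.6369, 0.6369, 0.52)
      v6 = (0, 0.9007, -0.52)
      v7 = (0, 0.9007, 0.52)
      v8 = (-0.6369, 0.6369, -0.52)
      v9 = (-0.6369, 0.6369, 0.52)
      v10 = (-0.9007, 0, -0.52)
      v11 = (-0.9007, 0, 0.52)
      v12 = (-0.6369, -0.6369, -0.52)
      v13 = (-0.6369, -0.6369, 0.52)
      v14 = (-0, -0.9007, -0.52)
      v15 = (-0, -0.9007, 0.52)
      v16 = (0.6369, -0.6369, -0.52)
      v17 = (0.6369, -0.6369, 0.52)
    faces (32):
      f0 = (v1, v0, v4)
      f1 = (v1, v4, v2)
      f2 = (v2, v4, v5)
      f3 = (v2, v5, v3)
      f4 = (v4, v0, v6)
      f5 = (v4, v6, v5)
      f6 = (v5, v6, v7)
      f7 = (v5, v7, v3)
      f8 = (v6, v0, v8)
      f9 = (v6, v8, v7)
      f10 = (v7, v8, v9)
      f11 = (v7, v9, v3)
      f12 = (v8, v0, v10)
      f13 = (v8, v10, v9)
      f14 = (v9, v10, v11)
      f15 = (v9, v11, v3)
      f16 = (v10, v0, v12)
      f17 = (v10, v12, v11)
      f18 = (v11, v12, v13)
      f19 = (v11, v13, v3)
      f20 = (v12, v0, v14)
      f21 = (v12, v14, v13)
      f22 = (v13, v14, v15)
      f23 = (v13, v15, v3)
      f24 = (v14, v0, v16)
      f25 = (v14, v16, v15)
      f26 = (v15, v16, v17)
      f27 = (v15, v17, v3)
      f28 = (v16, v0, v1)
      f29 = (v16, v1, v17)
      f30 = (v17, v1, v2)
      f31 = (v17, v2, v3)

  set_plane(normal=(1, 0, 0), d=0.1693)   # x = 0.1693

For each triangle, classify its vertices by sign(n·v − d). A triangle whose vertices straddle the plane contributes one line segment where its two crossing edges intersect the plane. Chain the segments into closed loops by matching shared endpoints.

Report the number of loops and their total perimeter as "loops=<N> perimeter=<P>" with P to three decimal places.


loops=1 perimeter=5.831

Straddling triangles (12 of 32):
  (v1,v0,v4) [+-+] → (0.1693, 0, -0.942258)–(0.1693, 0.1693, -0.901774)  len=0.1741
  (v2,v5,v3) [++-] → (0.1693, 0.1693, 0.901774)–(0.1693, 0, 0.942258)  len=0.1741
  (v4,v0,v6) [+--] → (0.1693, 0.1693, -0.901774)–(0.1693, 0.830577, -0.52)  len=0.7636
  (v4,v6,v5) [+-+] → (0.1693, 0.830577, -0.52)–(0.1693, 0.830577, -0.243548)  len=0.2765
  (v5,v6,v7) [+--] → (0.1693, 0.830577, -0.243548)–(0.1693, 0.830577, 0.52)  len=0.7635
  (v5,v7,v3) [+--] → (0.1693, 0.830577, 0.52)–(0.1693, 0.1693, 0.901774)  len=0.7636
  (v14,v0,v16) [--+] → (0.1693, -0.1693, -0.901774)–(0.1693, -0.830577, -0.52)  len=0.7636
  (v14,v16,v15) [-+-] → (0.1693, -0.830577, -0.52)–(0.1693, -0.830577, 0.243548)  len=0.7635
  (v15,v16,v17) [-++] → (0.1693, -0.830577, 0.243548)–(0.1693, -0.830577, 0.52)  len=0.2765
  (v15,v17,v3) [-+-] → (0.1693, -0.830577, 0.52)–(0.1693, -0.1693, 0.901774)  len=0.7636
  (v16,v0,v1) [+-+] → (0.1693, -0.1693, -0.901774)–(0.1693, 0, -0.942258)  len=0.1741
  (v17,v2,v3) [++-] → (0.1693, 0, 0.942258)–(0.1693, -0.1693, 0.901774)  len=0.1741

Chained into 1 loop(s):
  loop 1: 12 segments, perimeter = 5.8306
Total perimeter = 5.831


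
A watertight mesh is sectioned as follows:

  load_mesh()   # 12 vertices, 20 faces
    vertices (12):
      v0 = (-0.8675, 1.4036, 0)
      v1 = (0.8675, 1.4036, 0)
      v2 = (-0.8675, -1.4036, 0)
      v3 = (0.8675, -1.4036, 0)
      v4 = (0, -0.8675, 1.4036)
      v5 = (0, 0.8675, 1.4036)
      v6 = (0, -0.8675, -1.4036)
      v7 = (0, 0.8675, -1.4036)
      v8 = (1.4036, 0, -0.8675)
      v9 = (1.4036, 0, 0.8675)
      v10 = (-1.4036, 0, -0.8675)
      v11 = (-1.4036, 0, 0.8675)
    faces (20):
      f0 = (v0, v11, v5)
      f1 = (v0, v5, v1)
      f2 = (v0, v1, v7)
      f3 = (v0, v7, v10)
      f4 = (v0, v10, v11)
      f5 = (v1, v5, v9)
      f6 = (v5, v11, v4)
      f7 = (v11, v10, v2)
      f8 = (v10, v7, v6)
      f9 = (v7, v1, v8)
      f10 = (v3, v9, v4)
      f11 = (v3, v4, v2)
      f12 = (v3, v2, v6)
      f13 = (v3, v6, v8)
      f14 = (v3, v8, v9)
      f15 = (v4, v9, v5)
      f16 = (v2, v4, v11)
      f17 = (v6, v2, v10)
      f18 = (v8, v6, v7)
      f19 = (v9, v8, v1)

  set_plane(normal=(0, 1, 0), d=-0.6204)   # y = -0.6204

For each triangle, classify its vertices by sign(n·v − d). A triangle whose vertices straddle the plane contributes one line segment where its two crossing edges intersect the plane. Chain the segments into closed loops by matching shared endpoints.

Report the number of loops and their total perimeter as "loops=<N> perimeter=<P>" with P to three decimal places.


loops=1 perimeter=7.986

Straddling triangles (10 of 20):
  (v5,v11,v4) [++-] → (-0.399804, -0.6204, 1.2509)–(0, -0.6204, 1.4036)  len=0.4280
  (v11,v10,v2) [++-] → (-1.16664, -0.6204, -0.48406)–(-1.16664, -0.6204, 0.48406)  len=0.9681
  (v10,v7,v6) [++-] → (0, -0.6204, -1.4036)–(-0.399804, -0.6204, -1.2509)  len=0.4280
  (v3,v9,v4) [-+-] → (1.16664, -0.6204, 0.48406)–(0.399804, -0.6204, 1.2509)  len=1.0845
  (v3,v6,v8) [--+] → (0.399804, -0.6204, -1.2509)–(1.16664, -0.6204, -0.48406)  len=1.0845
  (v3,v8,v9) [-++] → (1.16664, -0.6204, -0.48406)–(1.16664, -0.6204, 0.48406)  len=0.9681
  (v4,v9,v5) [-++] → (0.399804, -0.6204, 1.2509)–(0, -0.6204, 1.4036)  len=0.4280
  (v2,v4,v11) [--+] → (-0.399804, -0.6204, 1.2509)–(-1.16664, -0.6204, 0.48406)  len=1.0845
  (v6,v2,v10) [--+] → (-1.16664, -0.6204, -0.48406)–(-0.399804, -0.6204, -1.2509)  len=1.0845
  (v8,v6,v7) [+-+] → (0.399804, -0.6204, -1.2509)–(0, -0.6204, -1.4036)  len=0.4280

Chained into 1 loop(s):
  loop 1: 10 segments, perimeter = 7.9860
Total perimeter = 7.986


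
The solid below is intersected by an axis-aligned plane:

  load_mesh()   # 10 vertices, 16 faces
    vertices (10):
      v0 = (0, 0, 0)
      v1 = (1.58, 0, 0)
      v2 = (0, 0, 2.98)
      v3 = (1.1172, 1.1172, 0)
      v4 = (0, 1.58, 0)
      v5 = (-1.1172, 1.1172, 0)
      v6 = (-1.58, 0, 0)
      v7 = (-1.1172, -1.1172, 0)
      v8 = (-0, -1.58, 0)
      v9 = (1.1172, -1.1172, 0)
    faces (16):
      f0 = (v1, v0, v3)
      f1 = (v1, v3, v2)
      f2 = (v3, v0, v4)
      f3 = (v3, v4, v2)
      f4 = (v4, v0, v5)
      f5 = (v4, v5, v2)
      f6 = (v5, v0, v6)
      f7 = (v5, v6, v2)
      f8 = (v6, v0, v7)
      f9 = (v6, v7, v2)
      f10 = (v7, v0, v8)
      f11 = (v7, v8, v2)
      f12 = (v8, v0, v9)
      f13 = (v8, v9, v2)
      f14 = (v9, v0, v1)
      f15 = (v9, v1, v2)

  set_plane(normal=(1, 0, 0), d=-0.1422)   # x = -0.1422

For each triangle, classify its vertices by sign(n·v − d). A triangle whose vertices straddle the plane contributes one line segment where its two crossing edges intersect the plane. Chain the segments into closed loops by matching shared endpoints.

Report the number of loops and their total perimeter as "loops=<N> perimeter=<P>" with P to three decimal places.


loops=1 perimeter=9.290

Straddling triangles (8 of 16):
  (v4,v0,v5) [++-] → (-0.1422, 0.1422, 0)–(-0.1422, 1.52109, 0)  len=1.3789
  (v4,v5,v2) [+-+] → (-0.1422, 1.52109, 0)–(-0.1422, 0.1422, 2.6007)  len=2.9436
  (v5,v0,v6) [-+-] → (-0.1422, 0.1422, 0)–(-0.1422, 0, 0)  len=0.1422
  (v5,v6,v2) [--+] → (-0.1422, 0, 2.7118)–(-0.1422, 0.1422, 2.6007)  len=0.1805
  (v6,v0,v7) [-+-] → (-0.1422, 0, 0)–(-0.1422, -0.1422, 0)  len=0.1422
  (v6,v7,v2) [--+] → (-0.1422, -0.1422, 2.6007)–(-0.1422, 0, 2.7118)  len=0.1805
  (v7,v0,v8) [-++] → (-0.1422, -0.1422, 0)–(-0.1422, -1.52109, 0)  len=1.3789
  (v7,v8,v2) [-++] → (-0.1422, -1.52109, 0)–(-0.1422, -0.1422, 2.6007)  len=2.9436

Chained into 1 loop(s):
  loop 1: 8 segments, perimeter = 9.2904
Total perimeter = 9.290


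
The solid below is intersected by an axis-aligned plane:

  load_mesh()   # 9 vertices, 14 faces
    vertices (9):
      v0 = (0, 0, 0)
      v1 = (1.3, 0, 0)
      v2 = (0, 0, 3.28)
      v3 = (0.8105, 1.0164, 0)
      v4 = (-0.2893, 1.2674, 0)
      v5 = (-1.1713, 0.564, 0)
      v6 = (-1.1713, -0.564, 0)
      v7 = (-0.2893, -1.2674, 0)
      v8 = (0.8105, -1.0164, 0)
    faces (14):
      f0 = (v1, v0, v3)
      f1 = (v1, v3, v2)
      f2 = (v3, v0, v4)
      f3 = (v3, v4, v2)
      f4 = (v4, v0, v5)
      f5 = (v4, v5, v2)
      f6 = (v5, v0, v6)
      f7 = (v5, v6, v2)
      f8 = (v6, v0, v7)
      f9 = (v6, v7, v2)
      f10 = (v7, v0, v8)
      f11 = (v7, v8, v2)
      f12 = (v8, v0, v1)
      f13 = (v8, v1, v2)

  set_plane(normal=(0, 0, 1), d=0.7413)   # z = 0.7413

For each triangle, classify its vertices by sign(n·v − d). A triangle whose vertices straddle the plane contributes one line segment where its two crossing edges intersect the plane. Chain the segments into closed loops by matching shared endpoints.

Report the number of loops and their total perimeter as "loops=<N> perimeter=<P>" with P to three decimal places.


Straddling triangles (7 of 14):
  (v1,v3,v2) [--+] → (0.627322, 0.786687, 0.7413)–(1.00619, 0, 0.7413)  len=0.8732
  (v3,v4,v2) [--+] → (-0.223916, 0.98096, 0.7413)–(0.627322, 0.786687, 0.7413)  len=0.8731
  (v4,v5,v2) [--+] → (-0.906579, 0.436533, 0.7413)–(-0.223916, 0.98096, 0.7413)  len=0.8732
  (v5,v6,v2) [--+] → (-0.906579, -0.436533, 0.7413)–(-0.906579, 0.436533, 0.7413)  len=0.8731
  (v6,v7,v2) [--+] → (-0.223916, -0.98096, 0.7413)–(-0.906579, -0.436533, 0.7413)  len=0.8732
  (v7,v8,v2) [--+] → (0.627322, -0.786687, 0.7413)–(-0.223916, -0.98096, 0.7413)  len=0.8731
  (v8,v1,v2) [--+] → (1.00619, 0, 0.7413)–(0.627322, -0.786687, 0.7413)  len=0.8732

Chained into 1 loop(s):
  loop 1: 7 segments, perimeter = 6.1120
Total perimeter = 6.112

loops=1 perimeter=6.112


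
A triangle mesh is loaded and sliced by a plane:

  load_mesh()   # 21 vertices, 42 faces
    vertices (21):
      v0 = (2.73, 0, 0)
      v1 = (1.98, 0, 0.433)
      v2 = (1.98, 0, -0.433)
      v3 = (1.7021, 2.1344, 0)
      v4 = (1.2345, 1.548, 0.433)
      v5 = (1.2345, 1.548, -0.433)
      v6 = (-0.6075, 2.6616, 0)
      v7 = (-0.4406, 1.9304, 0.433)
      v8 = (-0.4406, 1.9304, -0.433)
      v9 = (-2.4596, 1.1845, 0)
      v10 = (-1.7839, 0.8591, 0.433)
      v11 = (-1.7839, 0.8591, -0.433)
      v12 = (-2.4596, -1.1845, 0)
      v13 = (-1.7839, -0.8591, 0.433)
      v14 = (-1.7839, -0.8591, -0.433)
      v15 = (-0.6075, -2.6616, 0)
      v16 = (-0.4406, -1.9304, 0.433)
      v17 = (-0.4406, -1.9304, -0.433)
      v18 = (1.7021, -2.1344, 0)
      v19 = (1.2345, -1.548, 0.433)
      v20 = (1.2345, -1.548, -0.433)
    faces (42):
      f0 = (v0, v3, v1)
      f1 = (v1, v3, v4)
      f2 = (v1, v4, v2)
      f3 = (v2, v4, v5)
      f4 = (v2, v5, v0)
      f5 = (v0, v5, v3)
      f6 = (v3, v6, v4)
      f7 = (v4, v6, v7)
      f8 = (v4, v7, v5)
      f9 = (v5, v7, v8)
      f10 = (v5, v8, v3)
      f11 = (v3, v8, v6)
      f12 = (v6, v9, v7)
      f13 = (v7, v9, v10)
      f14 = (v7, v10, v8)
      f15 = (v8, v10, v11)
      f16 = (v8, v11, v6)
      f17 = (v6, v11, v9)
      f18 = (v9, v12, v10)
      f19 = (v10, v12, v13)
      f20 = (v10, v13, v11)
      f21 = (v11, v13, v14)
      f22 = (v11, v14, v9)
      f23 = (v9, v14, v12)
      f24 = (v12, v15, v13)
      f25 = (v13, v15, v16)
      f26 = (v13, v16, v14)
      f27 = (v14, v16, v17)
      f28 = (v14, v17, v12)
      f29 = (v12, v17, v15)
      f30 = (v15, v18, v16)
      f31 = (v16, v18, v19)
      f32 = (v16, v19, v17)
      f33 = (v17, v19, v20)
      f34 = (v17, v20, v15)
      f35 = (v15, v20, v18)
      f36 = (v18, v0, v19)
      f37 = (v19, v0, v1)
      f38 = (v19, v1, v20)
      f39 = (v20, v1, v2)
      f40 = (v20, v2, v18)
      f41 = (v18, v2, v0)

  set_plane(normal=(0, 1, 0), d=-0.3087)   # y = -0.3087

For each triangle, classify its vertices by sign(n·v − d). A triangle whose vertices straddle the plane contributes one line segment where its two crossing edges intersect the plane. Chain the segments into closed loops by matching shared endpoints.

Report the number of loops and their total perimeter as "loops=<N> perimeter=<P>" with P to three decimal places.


Straddling triangles (12 of 42):
  (v9,v12,v10) [+-+] → (-2.4596, -0.3087, 0)–(-2.17002, -0.3087, 0.185565)  len=0.3439
  (v10,v12,v13) [+--] → (-2.17002, -0.3087, 0.185565)–(-1.7839, -0.3087, 0.433)  len=0.4586
  (v10,v13,v11) [+-+] → (-1.7839, -0.3087, 0.433)–(-1.7839, -0.3087, 0.15559)  len=0.2774
  (v11,v13,v14) [+--] → (-1.7839, -0.3087, 0.15559)–(-1.7839, -0.3087, -0.433)  len=0.5886
  (v11,v14,v9) [+-+] → (-1.7839, -0.3087, -0.433)–(-1.96589, -0.3087, -0.316381)  len=0.2161
  (v9,v14,v12) [+--] → (-1.96589, -0.3087, -0.316381)–(-2.4596, -0.3087, 0)  len=0.5864
  (v18,v0,v19) [-+-] → (2.58133, -0.3087, 0)–(2.43177, -0.3087, 0.0863483)  len=0.1727
  (v19,v0,v1) [-++] → (2.43177, -0.3087, 0.0863483)–(1.83133, -0.3087, 0.433)  len=0.6933
  (v19,v1,v20) [-+-] → (1.83133, -0.3087, 0.433)–(1.83133, -0.3087, 0.260303)  len=0.1727
  (v20,v1,v2) [-++] → (1.83133, -0.3087, 0.260303)–(1.83133, -0.3087, -0.433)  len=0.6933
  (v20,v2,v18) [-+-] → (1.83133, -0.3087, -0.433)–(1.93981, -0.3087, -0.370375)  len=0.1253
  (v18,v2,v0) [-++] → (1.93981, -0.3087, -0.370375)–(2.58133, -0.3087, 0)  len=0.7408

Chained into 2 loop(s):
  loop 1: 6 segments, perimeter = 2.4711
  loop 2: 6 segments, perimeter = 2.5980
Total perimeter = 5.069

loops=2 perimeter=5.069


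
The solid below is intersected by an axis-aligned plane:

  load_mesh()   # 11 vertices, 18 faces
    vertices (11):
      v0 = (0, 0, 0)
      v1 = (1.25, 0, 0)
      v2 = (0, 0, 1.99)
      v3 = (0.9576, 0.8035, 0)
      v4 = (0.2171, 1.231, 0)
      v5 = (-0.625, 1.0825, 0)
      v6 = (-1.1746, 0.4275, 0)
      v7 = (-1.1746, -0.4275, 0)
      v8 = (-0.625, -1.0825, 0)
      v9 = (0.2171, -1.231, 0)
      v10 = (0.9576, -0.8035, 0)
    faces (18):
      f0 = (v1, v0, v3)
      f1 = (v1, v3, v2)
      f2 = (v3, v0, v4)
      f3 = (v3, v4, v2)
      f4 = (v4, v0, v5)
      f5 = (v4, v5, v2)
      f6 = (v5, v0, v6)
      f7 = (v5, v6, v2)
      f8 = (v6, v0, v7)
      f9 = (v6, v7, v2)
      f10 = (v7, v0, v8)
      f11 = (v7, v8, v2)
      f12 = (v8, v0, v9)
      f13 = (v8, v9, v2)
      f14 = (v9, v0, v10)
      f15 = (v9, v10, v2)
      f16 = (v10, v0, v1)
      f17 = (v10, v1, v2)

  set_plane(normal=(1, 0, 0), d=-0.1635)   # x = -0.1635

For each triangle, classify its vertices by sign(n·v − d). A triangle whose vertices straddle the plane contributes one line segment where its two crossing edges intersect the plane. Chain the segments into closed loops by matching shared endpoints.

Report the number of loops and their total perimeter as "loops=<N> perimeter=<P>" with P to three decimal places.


loops=1 perimeter=6.534

Straddling triangles (10 of 18):
  (v4,v0,v5) [++-] → (-0.1635, 0.283182, 0)–(-0.1635, 1.16388, 0)  len=0.8807
  (v4,v5,v2) [+-+] → (-0.1635, 1.16388, 0)–(-0.1635, 0.283182, 1.46942)  len=1.7131
  (v5,v0,v6) [-+-] → (-0.1635, 0.283182, 0)–(-0.1635, 0.0595064, 0)  len=0.2237
  (v5,v6,v2) [--+] → (-0.1635, 0.0595064, 1.713)–(-0.1635, 0.283182, 1.46942)  len=0.3307
  (v6,v0,v7) [-+-] → (-0.1635, 0.0595064, 0)–(-0.1635, -0.0595064, 0)  len=0.1190
  (v6,v7,v2) [--+] → (-0.1635, -0.0595064, 1.713)–(-0.1635, 0.0595064, 1.713)  len=0.1190
  (v7,v0,v8) [-+-] → (-0.1635, -0.0595064, 0)–(-0.1635, -0.283182, 0)  len=0.2237
  (v7,v8,v2) [--+] → (-0.1635, -0.283182, 1.46942)–(-0.1635, -0.0595064, 1.713)  len=0.3307
  (v8,v0,v9) [-++] → (-0.1635, -0.283182, 0)–(-0.1635, -1.16388, 0)  len=0.8807
  (v8,v9,v2) [-++] → (-0.1635, -1.16388, 0)–(-0.1635, -0.283182, 1.46942)  len=1.7131

Chained into 1 loop(s):
  loop 1: 10 segments, perimeter = 6.5344
Total perimeter = 6.534
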